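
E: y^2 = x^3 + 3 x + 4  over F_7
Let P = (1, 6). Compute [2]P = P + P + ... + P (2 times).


k = 2 = 10_2 (binary, LSB first: 01)
Double-and-add from P = (1, 6):
  bit 0 = 0: acc unchanged = O
  bit 1 = 1: acc = O + (0, 5) = (0, 5)

2P = (0, 5)


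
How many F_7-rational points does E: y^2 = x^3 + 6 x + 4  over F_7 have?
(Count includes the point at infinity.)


For each x in F_7, count y with y^2 = x^3 + 6 x + 4 mod 7:
  x = 0: RHS = 4, y in [2, 5]  -> 2 point(s)
  x = 1: RHS = 4, y in [2, 5]  -> 2 point(s)
  x = 3: RHS = 0, y in [0]  -> 1 point(s)
  x = 4: RHS = 1, y in [1, 6]  -> 2 point(s)
  x = 6: RHS = 4, y in [2, 5]  -> 2 point(s)
Affine points: 9. Add the point at infinity: total = 10.

#E(F_7) = 10


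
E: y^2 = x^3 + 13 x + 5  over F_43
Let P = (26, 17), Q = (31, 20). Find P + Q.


P != Q, so use the chord formula.
s = (y2 - y1) / (x2 - x1) = (3) / (5) mod 43 = 35
x3 = s^2 - x1 - x2 mod 43 = 35^2 - 26 - 31 = 7
y3 = s (x1 - x3) - y1 mod 43 = 35 * (26 - 7) - 17 = 3

P + Q = (7, 3)


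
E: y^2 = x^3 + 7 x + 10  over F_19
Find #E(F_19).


For each x in F_19, count y with y^2 = x^3 + 7 x + 10 mod 19:
  x = 3: RHS = 1, y in [1, 18]  -> 2 point(s)
  x = 4: RHS = 7, y in [8, 11]  -> 2 point(s)
  x = 9: RHS = 4, y in [2, 17]  -> 2 point(s)
  x = 10: RHS = 16, y in [4, 15]  -> 2 point(s)
  x = 12: RHS = 17, y in [6, 13]  -> 2 point(s)
  x = 16: RHS = 0, y in [0]  -> 1 point(s)
  x = 17: RHS = 7, y in [8, 11]  -> 2 point(s)
Affine points: 13. Add the point at infinity: total = 14.

#E(F_19) = 14


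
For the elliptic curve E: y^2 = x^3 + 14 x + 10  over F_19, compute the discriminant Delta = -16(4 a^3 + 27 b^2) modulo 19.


4 a^3 + 27 b^2 = 4*14^3 + 27*10^2 = 10976 + 2700 = 13676
Delta = -16 * (13676) = -218816
Delta mod 19 = 7

Delta = 7 (mod 19)


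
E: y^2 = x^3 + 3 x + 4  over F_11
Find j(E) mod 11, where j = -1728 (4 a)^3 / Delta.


Delta = -16(4 a^3 + 27 b^2) mod 11 = 6
-1728 * (4 a)^3 = -1728 * (4*3)^3 mod 11 = 10
j = 10 * 6^(-1) mod 11 = 9

j = 9 (mod 11)


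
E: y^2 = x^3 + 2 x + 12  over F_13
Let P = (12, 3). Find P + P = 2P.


Doubling: s = (3 x1^2 + a) / (2 y1)
s = (3*12^2 + 2) / (2*3) mod 13 = 3
x3 = s^2 - 2 x1 mod 13 = 3^2 - 2*12 = 11
y3 = s (x1 - x3) - y1 mod 13 = 3 * (12 - 11) - 3 = 0

2P = (11, 0)


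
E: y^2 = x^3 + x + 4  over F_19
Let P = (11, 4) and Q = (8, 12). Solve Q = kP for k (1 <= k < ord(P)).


Enumerate multiples of P until we hit Q = (8, 12):
  1P = (11, 4)
  2P = (1, 14)
  3P = (8, 12)
Match found at i = 3.

k = 3


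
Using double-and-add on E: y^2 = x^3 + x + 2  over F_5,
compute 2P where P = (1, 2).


k = 2 = 10_2 (binary, LSB first: 01)
Double-and-add from P = (1, 2):
  bit 0 = 0: acc unchanged = O
  bit 1 = 1: acc = O + (4, 0) = (4, 0)

2P = (4, 0)


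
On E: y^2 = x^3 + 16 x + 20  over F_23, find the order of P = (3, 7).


Compute successive multiples of P until we hit O:
  1P = (3, 7)
  2P = (12, 13)
  3P = (11, 3)
  4P = (15, 22)
  5P = (8, 4)
  6P = (5, 8)
  7P = (21, 7)
  8P = (22, 16)
  ... (continuing to 19P)
  19P = O

ord(P) = 19


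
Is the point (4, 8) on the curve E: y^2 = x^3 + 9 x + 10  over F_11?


Check whether y^2 = x^3 + 9 x + 10 (mod 11) for (x, y) = (4, 8).
LHS: y^2 = 8^2 mod 11 = 9
RHS: x^3 + 9 x + 10 = 4^3 + 9*4 + 10 mod 11 = 0
LHS != RHS

No, not on the curve


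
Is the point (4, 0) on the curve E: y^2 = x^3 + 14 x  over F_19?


Check whether y^2 = x^3 + 14 x + 0 (mod 19) for (x, y) = (4, 0).
LHS: y^2 = 0^2 mod 19 = 0
RHS: x^3 + 14 x + 0 = 4^3 + 14*4 + 0 mod 19 = 6
LHS != RHS

No, not on the curve


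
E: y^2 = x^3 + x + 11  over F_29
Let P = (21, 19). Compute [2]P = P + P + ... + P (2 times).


k = 2 = 10_2 (binary, LSB first: 01)
Double-and-add from P = (21, 19):
  bit 0 = 0: acc unchanged = O
  bit 1 = 1: acc = O + (9, 16) = (9, 16)

2P = (9, 16)


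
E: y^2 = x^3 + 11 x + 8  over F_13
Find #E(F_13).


For each x in F_13, count y with y^2 = x^3 + 11 x + 8 mod 13:
  x = 2: RHS = 12, y in [5, 8]  -> 2 point(s)
  x = 3: RHS = 3, y in [4, 9]  -> 2 point(s)
  x = 4: RHS = 12, y in [5, 8]  -> 2 point(s)
  x = 6: RHS = 4, y in [2, 11]  -> 2 point(s)
  x = 7: RHS = 12, y in [5, 8]  -> 2 point(s)
  x = 8: RHS = 10, y in [6, 7]  -> 2 point(s)
  x = 9: RHS = 4, y in [2, 11]  -> 2 point(s)
  x = 10: RHS = 0, y in [0]  -> 1 point(s)
  x = 11: RHS = 4, y in [2, 11]  -> 2 point(s)
  x = 12: RHS = 9, y in [3, 10]  -> 2 point(s)
Affine points: 19. Add the point at infinity: total = 20.

#E(F_13) = 20


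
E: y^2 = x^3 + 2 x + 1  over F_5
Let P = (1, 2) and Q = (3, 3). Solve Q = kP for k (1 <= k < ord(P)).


Enumerate multiples of P until we hit Q = (3, 3):
  1P = (1, 2)
  2P = (3, 3)
Match found at i = 2.

k = 2


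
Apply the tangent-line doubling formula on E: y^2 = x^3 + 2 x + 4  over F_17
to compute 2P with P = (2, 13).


Doubling: s = (3 x1^2 + a) / (2 y1)
s = (3*2^2 + 2) / (2*13) mod 17 = 11
x3 = s^2 - 2 x1 mod 17 = 11^2 - 2*2 = 15
y3 = s (x1 - x3) - y1 mod 17 = 11 * (2 - 15) - 13 = 14

2P = (15, 14)


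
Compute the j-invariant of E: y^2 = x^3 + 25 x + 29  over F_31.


Delta = -16(4 a^3 + 27 b^2) mod 31 = 6
-1728 * (4 a)^3 = -1728 * (4*25)^3 mod 31 = 16
j = 16 * 6^(-1) mod 31 = 13

j = 13 (mod 31)


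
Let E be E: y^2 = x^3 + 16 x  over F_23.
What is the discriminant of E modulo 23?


4 a^3 + 27 b^2 = 4*16^3 + 27*0^2 = 16384 + 0 = 16384
Delta = -16 * (16384) = -262144
Delta mod 23 = 10

Delta = 10 (mod 23)


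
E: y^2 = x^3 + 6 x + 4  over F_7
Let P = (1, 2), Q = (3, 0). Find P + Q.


P != Q, so use the chord formula.
s = (y2 - y1) / (x2 - x1) = (5) / (2) mod 7 = 6
x3 = s^2 - x1 - x2 mod 7 = 6^2 - 1 - 3 = 4
y3 = s (x1 - x3) - y1 mod 7 = 6 * (1 - 4) - 2 = 1

P + Q = (4, 1)


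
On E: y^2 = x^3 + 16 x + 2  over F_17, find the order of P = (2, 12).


Compute successive multiples of P until we hit O:
  1P = (2, 12)
  2P = (12, 16)
  3P = (12, 1)
  4P = (2, 5)
  5P = O

ord(P) = 5


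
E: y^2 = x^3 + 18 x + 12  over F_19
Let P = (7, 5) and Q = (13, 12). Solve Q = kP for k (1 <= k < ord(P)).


Enumerate multiples of P until we hit Q = (13, 12):
  1P = (7, 5)
  2P = (16, 8)
  3P = (13, 12)
Match found at i = 3.

k = 3


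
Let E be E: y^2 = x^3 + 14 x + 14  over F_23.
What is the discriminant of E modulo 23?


4 a^3 + 27 b^2 = 4*14^3 + 27*14^2 = 10976 + 5292 = 16268
Delta = -16 * (16268) = -260288
Delta mod 23 = 3

Delta = 3 (mod 23)


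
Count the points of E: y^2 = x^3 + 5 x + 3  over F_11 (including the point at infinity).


For each x in F_11, count y with y^2 = x^3 + 5 x + 3 mod 11:
  x = 0: RHS = 3, y in [5, 6]  -> 2 point(s)
  x = 1: RHS = 9, y in [3, 8]  -> 2 point(s)
  x = 3: RHS = 1, y in [1, 10]  -> 2 point(s)
  x = 8: RHS = 5, y in [4, 7]  -> 2 point(s)
Affine points: 8. Add the point at infinity: total = 9.

#E(F_11) = 9


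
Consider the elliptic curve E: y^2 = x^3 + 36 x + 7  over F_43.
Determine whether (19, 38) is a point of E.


Check whether y^2 = x^3 + 36 x + 7 (mod 43) for (x, y) = (19, 38).
LHS: y^2 = 38^2 mod 43 = 25
RHS: x^3 + 36 x + 7 = 19^3 + 36*19 + 7 mod 43 = 25
LHS = RHS

Yes, on the curve


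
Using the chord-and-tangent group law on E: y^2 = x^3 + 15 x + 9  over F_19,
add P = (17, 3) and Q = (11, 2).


P != Q, so use the chord formula.
s = (y2 - y1) / (x2 - x1) = (18) / (13) mod 19 = 16
x3 = s^2 - x1 - x2 mod 19 = 16^2 - 17 - 11 = 0
y3 = s (x1 - x3) - y1 mod 19 = 16 * (17 - 0) - 3 = 3

P + Q = (0, 3)


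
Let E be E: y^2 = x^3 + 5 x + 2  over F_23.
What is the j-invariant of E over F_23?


Delta = -16(4 a^3 + 27 b^2) mod 23 = 1
-1728 * (4 a)^3 = -1728 * (4*5)^3 mod 23 = 12
j = 12 * 1^(-1) mod 23 = 12

j = 12 (mod 23)


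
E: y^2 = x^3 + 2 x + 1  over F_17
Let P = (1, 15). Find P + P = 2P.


Doubling: s = (3 x1^2 + a) / (2 y1)
s = (3*1^2 + 2) / (2*15) mod 17 = 3
x3 = s^2 - 2 x1 mod 17 = 3^2 - 2*1 = 7
y3 = s (x1 - x3) - y1 mod 17 = 3 * (1 - 7) - 15 = 1

2P = (7, 1)


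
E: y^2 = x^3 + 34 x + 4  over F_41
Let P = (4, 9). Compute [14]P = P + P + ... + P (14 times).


k = 14 = 1110_2 (binary, LSB first: 0111)
Double-and-add from P = (4, 9):
  bit 0 = 0: acc unchanged = O
  bit 1 = 1: acc = O + (33, 32) = (33, 32)
  bit 2 = 1: acc = (33, 32) + (39, 16) = (8, 38)
  bit 3 = 1: acc = (8, 38) + (20, 19) = (38, 30)

14P = (38, 30)


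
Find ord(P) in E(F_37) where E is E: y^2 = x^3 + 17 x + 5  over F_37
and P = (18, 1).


Compute successive multiples of P until we hit O:
  1P = (18, 1)
  2P = (26, 2)
  3P = (4, 10)
  4P = (19, 34)
  5P = (16, 28)
  6P = (28, 23)
  7P = (21, 22)
  8P = (10, 18)
  ... (continuing to 42P)
  42P = O

ord(P) = 42


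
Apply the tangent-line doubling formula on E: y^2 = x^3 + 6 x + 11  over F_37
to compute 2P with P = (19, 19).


Doubling: s = (3 x1^2 + a) / (2 y1)
s = (3*19^2 + 6) / (2*19) mod 37 = 16
x3 = s^2 - 2 x1 mod 37 = 16^2 - 2*19 = 33
y3 = s (x1 - x3) - y1 mod 37 = 16 * (19 - 33) - 19 = 16

2P = (33, 16)


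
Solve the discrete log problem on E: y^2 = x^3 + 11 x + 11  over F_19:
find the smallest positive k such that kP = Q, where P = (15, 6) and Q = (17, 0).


Enumerate multiples of P until we hit Q = (17, 0):
  1P = (15, 6)
  2P = (17, 0)
Match found at i = 2.

k = 2


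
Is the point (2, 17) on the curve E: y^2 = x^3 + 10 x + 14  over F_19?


Check whether y^2 = x^3 + 10 x + 14 (mod 19) for (x, y) = (2, 17).
LHS: y^2 = 17^2 mod 19 = 4
RHS: x^3 + 10 x + 14 = 2^3 + 10*2 + 14 mod 19 = 4
LHS = RHS

Yes, on the curve


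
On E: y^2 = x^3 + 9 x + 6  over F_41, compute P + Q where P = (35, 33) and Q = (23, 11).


P != Q, so use the chord formula.
s = (y2 - y1) / (x2 - x1) = (19) / (29) mod 41 = 36
x3 = s^2 - x1 - x2 mod 41 = 36^2 - 35 - 23 = 8
y3 = s (x1 - x3) - y1 mod 41 = 36 * (35 - 8) - 33 = 37

P + Q = (8, 37)


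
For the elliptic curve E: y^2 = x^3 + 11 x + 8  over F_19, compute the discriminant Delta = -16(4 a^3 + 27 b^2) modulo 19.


4 a^3 + 27 b^2 = 4*11^3 + 27*8^2 = 5324 + 1728 = 7052
Delta = -16 * (7052) = -112832
Delta mod 19 = 9

Delta = 9 (mod 19)


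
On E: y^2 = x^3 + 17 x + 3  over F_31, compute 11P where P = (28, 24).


k = 11 = 1011_2 (binary, LSB first: 1101)
Double-and-add from P = (28, 24):
  bit 0 = 1: acc = O + (28, 24) = (28, 24)
  bit 1 = 1: acc = (28, 24) + (26, 14) = (2, 13)
  bit 2 = 0: acc unchanged = (2, 13)
  bit 3 = 1: acc = (2, 13) + (17, 11) = (28, 7)

11P = (28, 7)


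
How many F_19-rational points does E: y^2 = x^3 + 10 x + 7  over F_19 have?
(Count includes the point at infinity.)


For each x in F_19, count y with y^2 = x^3 + 10 x + 7 mod 19:
  x = 0: RHS = 7, y in [8, 11]  -> 2 point(s)
  x = 2: RHS = 16, y in [4, 15]  -> 2 point(s)
  x = 3: RHS = 7, y in [8, 11]  -> 2 point(s)
  x = 4: RHS = 16, y in [4, 15]  -> 2 point(s)
  x = 5: RHS = 11, y in [7, 12]  -> 2 point(s)
  x = 6: RHS = 17, y in [6, 13]  -> 2 point(s)
  x = 9: RHS = 9, y in [3, 16]  -> 2 point(s)
  x = 10: RHS = 5, y in [9, 10]  -> 2 point(s)
  x = 11: RHS = 4, y in [2, 17]  -> 2 point(s)
  x = 13: RHS = 16, y in [4, 15]  -> 2 point(s)
  x = 15: RHS = 17, y in [6, 13]  -> 2 point(s)
  x = 16: RHS = 7, y in [8, 11]  -> 2 point(s)
  x = 17: RHS = 17, y in [6, 13]  -> 2 point(s)
Affine points: 26. Add the point at infinity: total = 27.

#E(F_19) = 27


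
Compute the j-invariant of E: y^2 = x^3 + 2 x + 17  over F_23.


Delta = -16(4 a^3 + 27 b^2) mod 23 = 13
-1728 * (4 a)^3 = -1728 * (4*2)^3 mod 23 = 5
j = 5 * 13^(-1) mod 23 = 11

j = 11 (mod 23)


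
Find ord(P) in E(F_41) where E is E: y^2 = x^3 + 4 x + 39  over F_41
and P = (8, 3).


Compute successive multiples of P until we hit O:
  1P = (8, 3)
  2P = (17, 31)
  3P = (11, 15)
  4P = (38, 0)
  5P = (11, 26)
  6P = (17, 10)
  7P = (8, 38)
  8P = O

ord(P) = 8


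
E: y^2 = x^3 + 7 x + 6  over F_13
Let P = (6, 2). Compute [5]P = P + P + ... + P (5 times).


k = 5 = 101_2 (binary, LSB first: 101)
Double-and-add from P = (6, 2):
  bit 0 = 1: acc = O + (6, 2) = (6, 2)
  bit 1 = 0: acc unchanged = (6, 2)
  bit 2 = 1: acc = (6, 2) + (1, 1) = (5, 6)

5P = (5, 6)


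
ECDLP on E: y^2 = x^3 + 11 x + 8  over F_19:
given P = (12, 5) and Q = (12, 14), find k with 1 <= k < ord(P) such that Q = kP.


Enumerate multiples of P until we hit Q = (12, 14):
  1P = (12, 5)
  2P = (6, 10)
  3P = (17, 15)
  4P = (13, 12)
  5P = (5, 6)
  6P = (9, 0)
  7P = (5, 13)
  8P = (13, 7)
  9P = (17, 4)
  10P = (6, 9)
  11P = (12, 14)
Match found at i = 11.

k = 11


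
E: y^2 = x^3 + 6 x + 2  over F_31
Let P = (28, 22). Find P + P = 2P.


Doubling: s = (3 x1^2 + a) / (2 y1)
s = (3*28^2 + 6) / (2*22) mod 31 = 24
x3 = s^2 - 2 x1 mod 31 = 24^2 - 2*28 = 24
y3 = s (x1 - x3) - y1 mod 31 = 24 * (28 - 24) - 22 = 12

2P = (24, 12)


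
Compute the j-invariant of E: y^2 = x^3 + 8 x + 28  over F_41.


Delta = -16(4 a^3 + 27 b^2) mod 41 = 4
-1728 * (4 a)^3 = -1728 * (4*8)^3 mod 41 = 28
j = 28 * 4^(-1) mod 41 = 7

j = 7 (mod 41)


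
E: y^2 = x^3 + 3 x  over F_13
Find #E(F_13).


For each x in F_13, count y with y^2 = x^3 + 3 x + 0 mod 13:
  x = 0: RHS = 0, y in [0]  -> 1 point(s)
  x = 1: RHS = 4, y in [2, 11]  -> 2 point(s)
  x = 2: RHS = 1, y in [1, 12]  -> 2 point(s)
  x = 3: RHS = 10, y in [6, 7]  -> 2 point(s)
  x = 5: RHS = 10, y in [6, 7]  -> 2 point(s)
  x = 6: RHS = 0, y in [0]  -> 1 point(s)
  x = 7: RHS = 0, y in [0]  -> 1 point(s)
  x = 8: RHS = 3, y in [4, 9]  -> 2 point(s)
  x = 10: RHS = 3, y in [4, 9]  -> 2 point(s)
  x = 11: RHS = 12, y in [5, 8]  -> 2 point(s)
  x = 12: RHS = 9, y in [3, 10]  -> 2 point(s)
Affine points: 19. Add the point at infinity: total = 20.

#E(F_13) = 20


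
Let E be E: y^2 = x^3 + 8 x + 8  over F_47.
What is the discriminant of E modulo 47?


4 a^3 + 27 b^2 = 4*8^3 + 27*8^2 = 2048 + 1728 = 3776
Delta = -16 * (3776) = -60416
Delta mod 47 = 26

Delta = 26 (mod 47)


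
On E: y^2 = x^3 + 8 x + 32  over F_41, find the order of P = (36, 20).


Compute successive multiples of P until we hit O:
  1P = (36, 20)
  2P = (11, 37)
  3P = (27, 28)
  4P = (37, 31)
  5P = (7, 12)
  6P = (3, 40)
  7P = (39, 34)
  8P = (6, 38)
  ... (continuing to 18P)
  18P = O

ord(P) = 18


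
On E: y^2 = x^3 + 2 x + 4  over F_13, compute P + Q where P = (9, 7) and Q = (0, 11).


P != Q, so use the chord formula.
s = (y2 - y1) / (x2 - x1) = (4) / (4) mod 13 = 1
x3 = s^2 - x1 - x2 mod 13 = 1^2 - 9 - 0 = 5
y3 = s (x1 - x3) - y1 mod 13 = 1 * (9 - 5) - 7 = 10

P + Q = (5, 10)


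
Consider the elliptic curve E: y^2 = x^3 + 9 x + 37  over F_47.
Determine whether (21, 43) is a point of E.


Check whether y^2 = x^3 + 9 x + 37 (mod 47) for (x, y) = (21, 43).
LHS: y^2 = 43^2 mod 47 = 16
RHS: x^3 + 9 x + 37 = 21^3 + 9*21 + 37 mod 47 = 40
LHS != RHS

No, not on the curve


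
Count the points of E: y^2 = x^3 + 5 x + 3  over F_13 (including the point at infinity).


For each x in F_13, count y with y^2 = x^3 + 5 x + 3 mod 13:
  x = 0: RHS = 3, y in [4, 9]  -> 2 point(s)
  x = 1: RHS = 9, y in [3, 10]  -> 2 point(s)
  x = 4: RHS = 9, y in [3, 10]  -> 2 point(s)
  x = 5: RHS = 10, y in [6, 7]  -> 2 point(s)
  x = 7: RHS = 4, y in [2, 11]  -> 2 point(s)
  x = 8: RHS = 9, y in [3, 10]  -> 2 point(s)
  x = 9: RHS = 10, y in [6, 7]  -> 2 point(s)
  x = 10: RHS = 0, y in [0]  -> 1 point(s)
  x = 12: RHS = 10, y in [6, 7]  -> 2 point(s)
Affine points: 17. Add the point at infinity: total = 18.

#E(F_13) = 18


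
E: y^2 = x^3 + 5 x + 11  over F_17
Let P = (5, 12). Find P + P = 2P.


Doubling: s = (3 x1^2 + a) / (2 y1)
s = (3*5^2 + 5) / (2*12) mod 17 = 9
x3 = s^2 - 2 x1 mod 17 = 9^2 - 2*5 = 3
y3 = s (x1 - x3) - y1 mod 17 = 9 * (5 - 3) - 12 = 6

2P = (3, 6)


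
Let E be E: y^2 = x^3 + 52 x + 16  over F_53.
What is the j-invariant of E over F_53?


Delta = -16(4 a^3 + 27 b^2) mod 53 = 30
-1728 * (4 a)^3 = -1728 * (4*52)^3 mod 53 = 34
j = 34 * 30^(-1) mod 53 = 40

j = 40 (mod 53)


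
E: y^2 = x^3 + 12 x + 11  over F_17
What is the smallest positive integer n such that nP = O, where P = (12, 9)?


Compute successive multiples of P until we hit O:
  1P = (12, 9)
  2P = (14, 4)
  3P = (10, 3)
  4P = (4, 15)
  5P = (9, 10)
  6P = (15, 9)
  7P = (7, 8)
  8P = (13, 1)
  ... (continuing to 23P)
  23P = O

ord(P) = 23


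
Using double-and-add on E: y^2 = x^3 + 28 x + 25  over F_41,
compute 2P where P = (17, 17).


k = 2 = 10_2 (binary, LSB first: 01)
Double-and-add from P = (17, 17):
  bit 0 = 0: acc unchanged = O
  bit 1 = 1: acc = O + (8, 33) = (8, 33)

2P = (8, 33)


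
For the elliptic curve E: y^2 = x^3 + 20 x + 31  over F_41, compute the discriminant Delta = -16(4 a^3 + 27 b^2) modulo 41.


4 a^3 + 27 b^2 = 4*20^3 + 27*31^2 = 32000 + 25947 = 57947
Delta = -16 * (57947) = -927152
Delta mod 41 = 22

Delta = 22 (mod 41)


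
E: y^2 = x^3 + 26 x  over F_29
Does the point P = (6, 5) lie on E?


Check whether y^2 = x^3 + 26 x + 0 (mod 29) for (x, y) = (6, 5).
LHS: y^2 = 5^2 mod 29 = 25
RHS: x^3 + 26 x + 0 = 6^3 + 26*6 + 0 mod 29 = 24
LHS != RHS

No, not on the curve


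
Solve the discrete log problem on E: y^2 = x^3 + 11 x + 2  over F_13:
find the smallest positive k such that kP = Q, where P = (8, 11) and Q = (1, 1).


Enumerate multiples of P until we hit Q = (1, 1):
  1P = (8, 11)
  2P = (1, 1)
Match found at i = 2.

k = 2


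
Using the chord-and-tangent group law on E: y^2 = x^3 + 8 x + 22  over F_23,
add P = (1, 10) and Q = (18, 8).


P != Q, so use the chord formula.
s = (y2 - y1) / (x2 - x1) = (21) / (17) mod 23 = 8
x3 = s^2 - x1 - x2 mod 23 = 8^2 - 1 - 18 = 22
y3 = s (x1 - x3) - y1 mod 23 = 8 * (1 - 22) - 10 = 6

P + Q = (22, 6)


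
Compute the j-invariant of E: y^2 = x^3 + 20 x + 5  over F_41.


Delta = -16(4 a^3 + 27 b^2) mod 41 = 32
-1728 * (4 a)^3 = -1728 * (4*20)^3 mod 41 = 7
j = 7 * 32^(-1) mod 41 = 22

j = 22 (mod 41)


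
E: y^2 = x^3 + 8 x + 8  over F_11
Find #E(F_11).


For each x in F_11, count y with y^2 = x^3 + 8 x + 8 mod 11:
  x = 3: RHS = 4, y in [2, 9]  -> 2 point(s)
  x = 4: RHS = 5, y in [4, 7]  -> 2 point(s)
  x = 7: RHS = 0, y in [0]  -> 1 point(s)
  x = 8: RHS = 1, y in [1, 10]  -> 2 point(s)
Affine points: 7. Add the point at infinity: total = 8.

#E(F_11) = 8


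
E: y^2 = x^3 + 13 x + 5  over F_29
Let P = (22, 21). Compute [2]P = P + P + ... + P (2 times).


k = 2 = 10_2 (binary, LSB first: 01)
Double-and-add from P = (22, 21):
  bit 0 = 0: acc unchanged = O
  bit 1 = 1: acc = O + (27, 0) = (27, 0)

2P = (27, 0)


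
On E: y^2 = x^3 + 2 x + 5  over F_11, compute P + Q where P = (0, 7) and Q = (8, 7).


P != Q, so use the chord formula.
s = (y2 - y1) / (x2 - x1) = (0) / (8) mod 11 = 0
x3 = s^2 - x1 - x2 mod 11 = 0^2 - 0 - 8 = 3
y3 = s (x1 - x3) - y1 mod 11 = 0 * (0 - 3) - 7 = 4

P + Q = (3, 4)


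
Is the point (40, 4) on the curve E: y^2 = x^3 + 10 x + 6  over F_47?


Check whether y^2 = x^3 + 10 x + 6 (mod 47) for (x, y) = (40, 4).
LHS: y^2 = 4^2 mod 47 = 16
RHS: x^3 + 10 x + 6 = 40^3 + 10*40 + 6 mod 47 = 16
LHS = RHS

Yes, on the curve


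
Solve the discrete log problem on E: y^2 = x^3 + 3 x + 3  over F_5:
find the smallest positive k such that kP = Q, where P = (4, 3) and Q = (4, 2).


Enumerate multiples of P until we hit Q = (4, 2):
  1P = (4, 3)
  2P = (3, 3)
  3P = (3, 2)
  4P = (4, 2)
Match found at i = 4.

k = 4


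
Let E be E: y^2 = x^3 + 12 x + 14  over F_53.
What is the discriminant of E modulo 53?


4 a^3 + 27 b^2 = 4*12^3 + 27*14^2 = 6912 + 5292 = 12204
Delta = -16 * (12204) = -195264
Delta mod 53 = 41

Delta = 41 (mod 53)


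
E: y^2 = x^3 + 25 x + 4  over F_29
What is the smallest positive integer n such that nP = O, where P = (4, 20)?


Compute successive multiples of P until we hit O:
  1P = (4, 20)
  2P = (8, 22)
  3P = (10, 6)
  4P = (14, 13)
  5P = (17, 21)
  6P = (2, 27)
  7P = (28, 6)
  8P = (6, 15)
  ... (continuing to 38P)
  38P = O

ord(P) = 38


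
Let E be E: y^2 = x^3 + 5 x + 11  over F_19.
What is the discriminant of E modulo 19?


4 a^3 + 27 b^2 = 4*5^3 + 27*11^2 = 500 + 3267 = 3767
Delta = -16 * (3767) = -60272
Delta mod 19 = 15

Delta = 15 (mod 19)


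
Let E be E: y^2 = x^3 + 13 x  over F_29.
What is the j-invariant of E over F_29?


Delta = -16(4 a^3 + 27 b^2) mod 29 = 13
-1728 * (4 a)^3 = -1728 * (4*13)^3 mod 29 = 18
j = 18 * 13^(-1) mod 29 = 17

j = 17 (mod 29)


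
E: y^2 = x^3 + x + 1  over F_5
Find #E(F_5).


For each x in F_5, count y with y^2 = x^3 + 1 x + 1 mod 5:
  x = 0: RHS = 1, y in [1, 4]  -> 2 point(s)
  x = 2: RHS = 1, y in [1, 4]  -> 2 point(s)
  x = 3: RHS = 1, y in [1, 4]  -> 2 point(s)
  x = 4: RHS = 4, y in [2, 3]  -> 2 point(s)
Affine points: 8. Add the point at infinity: total = 9.

#E(F_5) = 9


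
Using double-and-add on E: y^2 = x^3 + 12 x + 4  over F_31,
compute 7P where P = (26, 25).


k = 7 = 111_2 (binary, LSB first: 111)
Double-and-add from P = (26, 25):
  bit 0 = 1: acc = O + (26, 25) = (26, 25)
  bit 1 = 1: acc = (26, 25) + (18, 10) = (22, 29)
  bit 2 = 1: acc = (22, 29) + (15, 26) = (10, 16)

7P = (10, 16)


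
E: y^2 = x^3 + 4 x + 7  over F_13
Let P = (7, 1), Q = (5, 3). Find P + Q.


P != Q, so use the chord formula.
s = (y2 - y1) / (x2 - x1) = (2) / (11) mod 13 = 12
x3 = s^2 - x1 - x2 mod 13 = 12^2 - 7 - 5 = 2
y3 = s (x1 - x3) - y1 mod 13 = 12 * (7 - 2) - 1 = 7

P + Q = (2, 7)


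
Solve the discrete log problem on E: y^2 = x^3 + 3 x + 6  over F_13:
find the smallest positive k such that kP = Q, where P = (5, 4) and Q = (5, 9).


Enumerate multiples of P until we hit Q = (5, 9):
  1P = (5, 4)
  2P = (3, 9)
  3P = (8, 10)
  4P = (4, 11)
  5P = (1, 7)
  6P = (10, 3)
  7P = (10, 10)
  8P = (1, 6)
  9P = (4, 2)
  10P = (8, 3)
  11P = (3, 4)
  12P = (5, 9)
Match found at i = 12.

k = 12


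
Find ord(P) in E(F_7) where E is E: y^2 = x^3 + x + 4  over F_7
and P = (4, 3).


Compute successive multiples of P until we hit O:
  1P = (4, 3)
  2P = (6, 4)
  3P = (6, 3)
  4P = (4, 4)
  5P = O

ord(P) = 5


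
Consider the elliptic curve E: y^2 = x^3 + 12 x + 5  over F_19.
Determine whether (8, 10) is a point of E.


Check whether y^2 = x^3 + 12 x + 5 (mod 19) for (x, y) = (8, 10).
LHS: y^2 = 10^2 mod 19 = 5
RHS: x^3 + 12 x + 5 = 8^3 + 12*8 + 5 mod 19 = 5
LHS = RHS

Yes, on the curve


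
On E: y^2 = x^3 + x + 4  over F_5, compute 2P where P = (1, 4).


Doubling: s = (3 x1^2 + a) / (2 y1)
s = (3*1^2 + 1) / (2*4) mod 5 = 3
x3 = s^2 - 2 x1 mod 5 = 3^2 - 2*1 = 2
y3 = s (x1 - x3) - y1 mod 5 = 3 * (1 - 2) - 4 = 3

2P = (2, 3)


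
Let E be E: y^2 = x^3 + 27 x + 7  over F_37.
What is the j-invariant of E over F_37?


Delta = -16(4 a^3 + 27 b^2) mod 37 = 23
-1728 * (4 a)^3 = -1728 * (4*27)^3 mod 37 = 36
j = 36 * 23^(-1) mod 37 = 8

j = 8 (mod 37)


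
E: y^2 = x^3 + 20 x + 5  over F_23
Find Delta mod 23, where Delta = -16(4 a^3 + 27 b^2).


4 a^3 + 27 b^2 = 4*20^3 + 27*5^2 = 32000 + 675 = 32675
Delta = -16 * (32675) = -522800
Delta mod 23 = 13

Delta = 13 (mod 23)


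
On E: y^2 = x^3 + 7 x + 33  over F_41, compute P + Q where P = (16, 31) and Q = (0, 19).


P != Q, so use the chord formula.
s = (y2 - y1) / (x2 - x1) = (29) / (25) mod 41 = 11
x3 = s^2 - x1 - x2 mod 41 = 11^2 - 16 - 0 = 23
y3 = s (x1 - x3) - y1 mod 41 = 11 * (16 - 23) - 31 = 15

P + Q = (23, 15)


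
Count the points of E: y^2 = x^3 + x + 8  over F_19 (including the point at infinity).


For each x in F_19, count y with y^2 = x^3 + 1 x + 8 mod 19:
  x = 3: RHS = 0, y in [0]  -> 1 point(s)
  x = 4: RHS = 0, y in [0]  -> 1 point(s)
  x = 5: RHS = 5, y in [9, 10]  -> 2 point(s)
  x = 7: RHS = 16, y in [4, 15]  -> 2 point(s)
  x = 9: RHS = 5, y in [9, 10]  -> 2 point(s)
  x = 10: RHS = 11, y in [7, 12]  -> 2 point(s)
  x = 11: RHS = 1, y in [1, 18]  -> 2 point(s)
  x = 12: RHS = 0, y in [0]  -> 1 point(s)
  x = 14: RHS = 11, y in [7, 12]  -> 2 point(s)
  x = 15: RHS = 16, y in [4, 15]  -> 2 point(s)
  x = 16: RHS = 16, y in [4, 15]  -> 2 point(s)
  x = 17: RHS = 17, y in [6, 13]  -> 2 point(s)
  x = 18: RHS = 6, y in [5, 14]  -> 2 point(s)
Affine points: 23. Add the point at infinity: total = 24.

#E(F_19) = 24


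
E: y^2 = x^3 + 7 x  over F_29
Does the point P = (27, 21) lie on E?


Check whether y^2 = x^3 + 7 x + 0 (mod 29) for (x, y) = (27, 21).
LHS: y^2 = 21^2 mod 29 = 6
RHS: x^3 + 7 x + 0 = 27^3 + 7*27 + 0 mod 29 = 7
LHS != RHS

No, not on the curve


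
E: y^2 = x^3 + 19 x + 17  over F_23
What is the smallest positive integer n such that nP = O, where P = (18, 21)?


Compute successive multiples of P until we hit O:
  1P = (18, 21)
  2P = (16, 1)
  3P = (20, 5)
  4P = (3, 20)
  5P = (11, 4)
  6P = (6, 18)
  7P = (12, 15)
  8P = (17, 3)
  ... (continuing to 18P)
  18P = O

ord(P) = 18


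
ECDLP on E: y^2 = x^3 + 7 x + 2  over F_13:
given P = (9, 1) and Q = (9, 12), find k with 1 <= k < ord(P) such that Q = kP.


Enumerate multiples of P until we hit Q = (9, 12):
  1P = (9, 1)
  2P = (7, 2)
  3P = (7, 11)
  4P = (9, 12)
Match found at i = 4.

k = 4


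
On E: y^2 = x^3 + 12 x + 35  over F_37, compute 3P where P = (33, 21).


k = 3 = 11_2 (binary, LSB first: 11)
Double-and-add from P = (33, 21):
  bit 0 = 1: acc = O + (33, 21) = (33, 21)
  bit 1 = 1: acc = (33, 21) + (4, 31) = (27, 5)

3P = (27, 5)


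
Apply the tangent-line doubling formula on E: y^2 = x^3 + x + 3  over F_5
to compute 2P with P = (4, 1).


Doubling: s = (3 x1^2 + a) / (2 y1)
s = (3*4^2 + 1) / (2*1) mod 5 = 2
x3 = s^2 - 2 x1 mod 5 = 2^2 - 2*4 = 1
y3 = s (x1 - x3) - y1 mod 5 = 2 * (4 - 1) - 1 = 0

2P = (1, 0)


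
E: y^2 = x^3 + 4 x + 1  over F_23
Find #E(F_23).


For each x in F_23, count y with y^2 = x^3 + 4 x + 1 mod 23:
  x = 0: RHS = 1, y in [1, 22]  -> 2 point(s)
  x = 1: RHS = 6, y in [11, 12]  -> 2 point(s)
  x = 4: RHS = 12, y in [9, 14]  -> 2 point(s)
  x = 5: RHS = 8, y in [10, 13]  -> 2 point(s)
  x = 7: RHS = 4, y in [2, 21]  -> 2 point(s)
  x = 8: RHS = 16, y in [4, 19]  -> 2 point(s)
  x = 10: RHS = 6, y in [11, 12]  -> 2 point(s)
  x = 12: RHS = 6, y in [11, 12]  -> 2 point(s)
  x = 14: RHS = 18, y in [8, 15]  -> 2 point(s)
  x = 15: RHS = 9, y in [3, 20]  -> 2 point(s)
  x = 19: RHS = 13, y in [6, 17]  -> 2 point(s)
  x = 20: RHS = 8, y in [10, 13]  -> 2 point(s)
  x = 21: RHS = 8, y in [10, 13]  -> 2 point(s)
Affine points: 26. Add the point at infinity: total = 27.

#E(F_23) = 27


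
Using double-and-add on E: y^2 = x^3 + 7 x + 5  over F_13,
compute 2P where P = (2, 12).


k = 2 = 10_2 (binary, LSB first: 01)
Double-and-add from P = (2, 12):
  bit 0 = 0: acc unchanged = O
  bit 1 = 1: acc = O + (5, 10) = (5, 10)

2P = (5, 10)


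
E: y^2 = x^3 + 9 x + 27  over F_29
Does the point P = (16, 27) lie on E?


Check whether y^2 = x^3 + 9 x + 27 (mod 29) for (x, y) = (16, 27).
LHS: y^2 = 27^2 mod 29 = 4
RHS: x^3 + 9 x + 27 = 16^3 + 9*16 + 27 mod 29 = 4
LHS = RHS

Yes, on the curve


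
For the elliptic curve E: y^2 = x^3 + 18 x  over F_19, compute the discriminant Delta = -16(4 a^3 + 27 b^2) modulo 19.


4 a^3 + 27 b^2 = 4*18^3 + 27*0^2 = 23328 + 0 = 23328
Delta = -16 * (23328) = -373248
Delta mod 19 = 7

Delta = 7 (mod 19)


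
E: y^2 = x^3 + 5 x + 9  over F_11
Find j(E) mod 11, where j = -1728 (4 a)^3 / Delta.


Delta = -16(4 a^3 + 27 b^2) mod 11 = 7
-1728 * (4 a)^3 = -1728 * (4*5)^3 mod 11 = 8
j = 8 * 7^(-1) mod 11 = 9

j = 9 (mod 11)


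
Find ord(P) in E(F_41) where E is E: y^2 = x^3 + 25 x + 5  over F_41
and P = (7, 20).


Compute successive multiples of P until we hit O:
  1P = (7, 20)
  2P = (9, 37)
  3P = (5, 38)
  4P = (28, 5)
  5P = (4, 13)
  6P = (40, 26)
  7P = (33, 20)
  8P = (1, 21)
  ... (continuing to 48P)
  48P = O

ord(P) = 48


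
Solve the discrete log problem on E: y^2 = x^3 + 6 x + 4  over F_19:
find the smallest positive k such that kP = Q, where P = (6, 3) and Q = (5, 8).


Enumerate multiples of P until we hit Q = (5, 8):
  1P = (6, 3)
  2P = (7, 16)
  3P = (4, 4)
  4P = (14, 1)
  5P = (5, 11)
  6P = (15, 12)
  7P = (18, 4)
  8P = (2, 10)
  9P = (1, 12)
  10P = (16, 15)
  11P = (3, 12)
  12P = (0, 17)
  13P = (10, 0)
  14P = (0, 2)
  15P = (3, 7)
  16P = (16, 4)
  17P = (1, 7)
  18P = (2, 9)
  19P = (18, 15)
  20P = (15, 7)
  21P = (5, 8)
Match found at i = 21.

k = 21


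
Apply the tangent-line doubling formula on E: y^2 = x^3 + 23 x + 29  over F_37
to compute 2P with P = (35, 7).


Doubling: s = (3 x1^2 + a) / (2 y1)
s = (3*35^2 + 23) / (2*7) mod 37 = 21
x3 = s^2 - 2 x1 mod 37 = 21^2 - 2*35 = 1
y3 = s (x1 - x3) - y1 mod 37 = 21 * (35 - 1) - 7 = 4

2P = (1, 4)


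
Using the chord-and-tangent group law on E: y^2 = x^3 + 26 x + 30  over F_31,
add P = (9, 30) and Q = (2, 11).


P != Q, so use the chord formula.
s = (y2 - y1) / (x2 - x1) = (12) / (24) mod 31 = 16
x3 = s^2 - x1 - x2 mod 31 = 16^2 - 9 - 2 = 28
y3 = s (x1 - x3) - y1 mod 31 = 16 * (9 - 28) - 30 = 7

P + Q = (28, 7)


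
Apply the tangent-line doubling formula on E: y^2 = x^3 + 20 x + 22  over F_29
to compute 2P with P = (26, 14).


Doubling: s = (3 x1^2 + a) / (2 y1)
s = (3*26^2 + 20) / (2*14) mod 29 = 11
x3 = s^2 - 2 x1 mod 29 = 11^2 - 2*26 = 11
y3 = s (x1 - x3) - y1 mod 29 = 11 * (26 - 11) - 14 = 6

2P = (11, 6)


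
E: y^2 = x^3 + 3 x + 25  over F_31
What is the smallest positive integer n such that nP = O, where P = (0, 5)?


Compute successive multiples of P until we hit O:
  1P = (0, 5)
  2P = (19, 11)
  3P = (20, 5)
  4P = (11, 26)
  5P = (28, 12)
  6P = (5, 17)
  7P = (2, 15)
  8P = (23, 4)
  ... (continuing to 31P)
  31P = O

ord(P) = 31


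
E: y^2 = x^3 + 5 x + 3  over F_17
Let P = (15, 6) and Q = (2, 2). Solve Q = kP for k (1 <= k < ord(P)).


Enumerate multiples of P until we hit Q = (2, 2):
  1P = (15, 6)
  2P = (4, 11)
  3P = (2, 2)
Match found at i = 3.

k = 3


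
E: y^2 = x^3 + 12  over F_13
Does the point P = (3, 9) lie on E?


Check whether y^2 = x^3 + 0 x + 12 (mod 13) for (x, y) = (3, 9).
LHS: y^2 = 9^2 mod 13 = 3
RHS: x^3 + 0 x + 12 = 3^3 + 0*3 + 12 mod 13 = 0
LHS != RHS

No, not on the curve


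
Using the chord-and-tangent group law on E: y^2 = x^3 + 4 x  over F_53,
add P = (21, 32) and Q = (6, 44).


P != Q, so use the chord formula.
s = (y2 - y1) / (x2 - x1) = (12) / (38) mod 53 = 31
x3 = s^2 - x1 - x2 mod 53 = 31^2 - 21 - 6 = 33
y3 = s (x1 - x3) - y1 mod 53 = 31 * (21 - 33) - 32 = 20

P + Q = (33, 20)


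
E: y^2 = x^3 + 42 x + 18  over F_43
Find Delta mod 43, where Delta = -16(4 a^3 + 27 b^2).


4 a^3 + 27 b^2 = 4*42^3 + 27*18^2 = 296352 + 8748 = 305100
Delta = -16 * (305100) = -4881600
Delta mod 43 = 18

Delta = 18 (mod 43)


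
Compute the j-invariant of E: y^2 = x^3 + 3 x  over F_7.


Delta = -16(4 a^3 + 27 b^2) mod 7 = 1
-1728 * (4 a)^3 = -1728 * (4*3)^3 mod 7 = 6
j = 6 * 1^(-1) mod 7 = 6

j = 6 (mod 7)


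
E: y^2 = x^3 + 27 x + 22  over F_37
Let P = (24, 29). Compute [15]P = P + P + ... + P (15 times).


k = 15 = 1111_2 (binary, LSB first: 1111)
Double-and-add from P = (24, 29):
  bit 0 = 1: acc = O + (24, 29) = (24, 29)
  bit 1 = 1: acc = (24, 29) + (27, 11) = (22, 33)
  bit 2 = 1: acc = (22, 33) + (32, 24) = (16, 6)
  bit 3 = 1: acc = (16, 6) + (7, 6) = (14, 31)

15P = (14, 31)


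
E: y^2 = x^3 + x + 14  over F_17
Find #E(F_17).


For each x in F_17, count y with y^2 = x^3 + 1 x + 14 mod 17:
  x = 1: RHS = 16, y in [4, 13]  -> 2 point(s)
  x = 5: RHS = 8, y in [5, 12]  -> 2 point(s)
  x = 6: RHS = 15, y in [7, 10]  -> 2 point(s)
  x = 9: RHS = 4, y in [2, 15]  -> 2 point(s)
  x = 10: RHS = 4, y in [2, 15]  -> 2 point(s)
  x = 11: RHS = 13, y in [8, 9]  -> 2 point(s)
  x = 14: RHS = 1, y in [1, 16]  -> 2 point(s)
  x = 15: RHS = 4, y in [2, 15]  -> 2 point(s)
Affine points: 16. Add the point at infinity: total = 17.

#E(F_17) = 17


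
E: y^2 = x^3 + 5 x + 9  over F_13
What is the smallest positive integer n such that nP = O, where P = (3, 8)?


Compute successive multiples of P until we hit O:
  1P = (3, 8)
  2P = (11, 2)
  3P = (2, 1)
  4P = (5, 4)
  5P = (9, 4)
  6P = (0, 3)
  7P = (7, 7)
  8P = (12, 4)
  ... (continuing to 17P)
  17P = O

ord(P) = 17


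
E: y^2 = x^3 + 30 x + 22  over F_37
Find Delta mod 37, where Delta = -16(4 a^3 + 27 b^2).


4 a^3 + 27 b^2 = 4*30^3 + 27*22^2 = 108000 + 13068 = 121068
Delta = -16 * (121068) = -1937088
Delta mod 37 = 10

Delta = 10 (mod 37)


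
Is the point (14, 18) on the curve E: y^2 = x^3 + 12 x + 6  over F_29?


Check whether y^2 = x^3 + 12 x + 6 (mod 29) for (x, y) = (14, 18).
LHS: y^2 = 18^2 mod 29 = 5
RHS: x^3 + 12 x + 6 = 14^3 + 12*14 + 6 mod 29 = 18
LHS != RHS

No, not on the curve


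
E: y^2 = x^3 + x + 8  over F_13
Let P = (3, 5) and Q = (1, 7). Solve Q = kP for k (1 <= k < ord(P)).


Enumerate multiples of P until we hit Q = (1, 7):
  1P = (3, 5)
  2P = (6, 10)
  3P = (1, 7)
Match found at i = 3.

k = 3


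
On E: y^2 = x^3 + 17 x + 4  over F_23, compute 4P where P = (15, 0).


k = 4 = 100_2 (binary, LSB first: 001)
Double-and-add from P = (15, 0):
  bit 0 = 0: acc unchanged = O
  bit 1 = 0: acc unchanged = O
  bit 2 = 1: acc = O + O = O

4P = O


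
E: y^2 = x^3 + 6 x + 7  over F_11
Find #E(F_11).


For each x in F_11, count y with y^2 = x^3 + 6 x + 7 mod 11:
  x = 1: RHS = 3, y in [5, 6]  -> 2 point(s)
  x = 2: RHS = 5, y in [4, 7]  -> 2 point(s)
  x = 9: RHS = 9, y in [3, 8]  -> 2 point(s)
  x = 10: RHS = 0, y in [0]  -> 1 point(s)
Affine points: 7. Add the point at infinity: total = 8.

#E(F_11) = 8


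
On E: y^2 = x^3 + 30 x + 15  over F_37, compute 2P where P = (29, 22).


Doubling: s = (3 x1^2 + a) / (2 y1)
s = (3*29^2 + 30) / (2*22) mod 37 = 0
x3 = s^2 - 2 x1 mod 37 = 0^2 - 2*29 = 16
y3 = s (x1 - x3) - y1 mod 37 = 0 * (29 - 16) - 22 = 15

2P = (16, 15)


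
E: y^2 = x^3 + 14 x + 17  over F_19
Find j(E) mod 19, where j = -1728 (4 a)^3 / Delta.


Delta = -16(4 a^3 + 27 b^2) mod 19 = 2
-1728 * (4 a)^3 = -1728 * (4*14)^3 mod 19 = 18
j = 18 * 2^(-1) mod 19 = 9

j = 9 (mod 19)


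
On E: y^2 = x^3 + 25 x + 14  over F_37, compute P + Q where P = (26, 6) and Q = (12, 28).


P != Q, so use the chord formula.
s = (y2 - y1) / (x2 - x1) = (22) / (23) mod 37 = 9
x3 = s^2 - x1 - x2 mod 37 = 9^2 - 26 - 12 = 6
y3 = s (x1 - x3) - y1 mod 37 = 9 * (26 - 6) - 6 = 26

P + Q = (6, 26)


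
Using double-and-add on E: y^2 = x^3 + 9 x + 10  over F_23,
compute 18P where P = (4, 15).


k = 18 = 10010_2 (binary, LSB first: 01001)
Double-and-add from P = (4, 15):
  bit 0 = 0: acc unchanged = O
  bit 1 = 1: acc = O + (17, 4) = (17, 4)
  bit 2 = 0: acc unchanged = (17, 4)
  bit 3 = 0: acc unchanged = (17, 4)
  bit 4 = 1: acc = (17, 4) + (15, 22) = (3, 8)

18P = (3, 8)


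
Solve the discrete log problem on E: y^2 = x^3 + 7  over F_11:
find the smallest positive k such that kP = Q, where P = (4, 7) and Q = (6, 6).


Enumerate multiples of P until we hit Q = (6, 6):
  1P = (4, 7)
  2P = (6, 5)
  3P = (2, 2)
  4P = (3, 1)
  5P = (7, 8)
  6P = (5, 0)
  7P = (7, 3)
  8P = (3, 10)
  9P = (2, 9)
  10P = (6, 6)
Match found at i = 10.

k = 10


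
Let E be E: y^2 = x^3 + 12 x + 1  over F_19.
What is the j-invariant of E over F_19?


Delta = -16(4 a^3 + 27 b^2) mod 19 = 12
-1728 * (4 a)^3 = -1728 * (4*12)^3 mod 19 = 12
j = 12 * 12^(-1) mod 19 = 1

j = 1 (mod 19)


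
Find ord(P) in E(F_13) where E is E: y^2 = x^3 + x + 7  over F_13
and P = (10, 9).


Compute successive multiples of P until we hit O:
  1P = (10, 9)
  2P = (2, 2)
  3P = (4, 6)
  4P = (9, 11)
  5P = (11, 6)
  6P = (1, 3)
  7P = (1, 10)
  8P = (11, 7)
  ... (continuing to 13P)
  13P = O

ord(P) = 13


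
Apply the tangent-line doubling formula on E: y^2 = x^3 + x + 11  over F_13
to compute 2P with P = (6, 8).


Doubling: s = (3 x1^2 + a) / (2 y1)
s = (3*6^2 + 1) / (2*8) mod 13 = 6
x3 = s^2 - 2 x1 mod 13 = 6^2 - 2*6 = 11
y3 = s (x1 - x3) - y1 mod 13 = 6 * (6 - 11) - 8 = 1

2P = (11, 1)


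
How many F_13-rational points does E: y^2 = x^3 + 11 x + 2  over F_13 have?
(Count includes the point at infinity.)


For each x in F_13, count y with y^2 = x^3 + 11 x + 2 mod 13:
  x = 1: RHS = 1, y in [1, 12]  -> 2 point(s)
  x = 3: RHS = 10, y in [6, 7]  -> 2 point(s)
  x = 5: RHS = 0, y in [0]  -> 1 point(s)
  x = 8: RHS = 4, y in [2, 11]  -> 2 point(s)
  x = 12: RHS = 3, y in [4, 9]  -> 2 point(s)
Affine points: 9. Add the point at infinity: total = 10.

#E(F_13) = 10


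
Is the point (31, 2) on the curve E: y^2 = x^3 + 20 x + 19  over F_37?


Check whether y^2 = x^3 + 20 x + 19 (mod 37) for (x, y) = (31, 2).
LHS: y^2 = 2^2 mod 37 = 4
RHS: x^3 + 20 x + 19 = 31^3 + 20*31 + 19 mod 37 = 16
LHS != RHS

No, not on the curve


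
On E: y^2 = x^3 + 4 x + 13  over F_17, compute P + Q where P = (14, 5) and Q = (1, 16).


P != Q, so use the chord formula.
s = (y2 - y1) / (x2 - x1) = (11) / (4) mod 17 = 7
x3 = s^2 - x1 - x2 mod 17 = 7^2 - 14 - 1 = 0
y3 = s (x1 - x3) - y1 mod 17 = 7 * (14 - 0) - 5 = 8

P + Q = (0, 8)


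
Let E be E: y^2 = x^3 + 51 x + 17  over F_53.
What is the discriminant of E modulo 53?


4 a^3 + 27 b^2 = 4*51^3 + 27*17^2 = 530604 + 7803 = 538407
Delta = -16 * (538407) = -8614512
Delta mod 53 = 2

Delta = 2 (mod 53)


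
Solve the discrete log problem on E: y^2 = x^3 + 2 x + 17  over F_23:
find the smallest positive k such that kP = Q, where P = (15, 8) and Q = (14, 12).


Enumerate multiples of P until we hit Q = (14, 12):
  1P = (15, 8)
  2P = (11, 6)
  3P = (3, 21)
  4P = (14, 12)
Match found at i = 4.

k = 4


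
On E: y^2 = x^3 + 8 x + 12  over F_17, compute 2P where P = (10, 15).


Doubling: s = (3 x1^2 + a) / (2 y1)
s = (3*10^2 + 8) / (2*15) mod 17 = 8
x3 = s^2 - 2 x1 mod 17 = 8^2 - 2*10 = 10
y3 = s (x1 - x3) - y1 mod 17 = 8 * (10 - 10) - 15 = 2

2P = (10, 2)


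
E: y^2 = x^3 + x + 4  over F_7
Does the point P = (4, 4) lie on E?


Check whether y^2 = x^3 + 1 x + 4 (mod 7) for (x, y) = (4, 4).
LHS: y^2 = 4^2 mod 7 = 2
RHS: x^3 + 1 x + 4 = 4^3 + 1*4 + 4 mod 7 = 2
LHS = RHS

Yes, on the curve


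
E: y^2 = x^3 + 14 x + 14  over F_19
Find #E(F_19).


For each x in F_19, count y with y^2 = x^3 + 14 x + 14 mod 19:
  x = 3: RHS = 7, y in [8, 11]  -> 2 point(s)
  x = 4: RHS = 1, y in [1, 18]  -> 2 point(s)
  x = 5: RHS = 0, y in [0]  -> 1 point(s)
  x = 8: RHS = 11, y in [7, 12]  -> 2 point(s)
  x = 11: RHS = 17, y in [6, 13]  -> 2 point(s)
  x = 14: RHS = 9, y in [3, 16]  -> 2 point(s)
  x = 17: RHS = 16, y in [4, 15]  -> 2 point(s)
Affine points: 13. Add the point at infinity: total = 14.

#E(F_19) = 14


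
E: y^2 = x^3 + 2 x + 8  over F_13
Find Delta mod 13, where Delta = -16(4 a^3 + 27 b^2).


4 a^3 + 27 b^2 = 4*2^3 + 27*8^2 = 32 + 1728 = 1760
Delta = -16 * (1760) = -28160
Delta mod 13 = 11

Delta = 11 (mod 13)


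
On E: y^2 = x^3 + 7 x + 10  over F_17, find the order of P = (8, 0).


Compute successive multiples of P until we hit O:
  1P = (8, 0)
  2P = O

ord(P) = 2


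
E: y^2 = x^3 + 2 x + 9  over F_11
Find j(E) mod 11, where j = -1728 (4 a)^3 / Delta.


Delta = -16(4 a^3 + 27 b^2) mod 11 = 4
-1728 * (4 a)^3 = -1728 * (4*2)^3 mod 11 = 5
j = 5 * 4^(-1) mod 11 = 4

j = 4 (mod 11)


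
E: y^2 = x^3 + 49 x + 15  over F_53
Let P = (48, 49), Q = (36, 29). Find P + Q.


P != Q, so use the chord formula.
s = (y2 - y1) / (x2 - x1) = (33) / (41) mod 53 = 37
x3 = s^2 - x1 - x2 mod 53 = 37^2 - 48 - 36 = 13
y3 = s (x1 - x3) - y1 mod 53 = 37 * (48 - 13) - 49 = 27

P + Q = (13, 27)


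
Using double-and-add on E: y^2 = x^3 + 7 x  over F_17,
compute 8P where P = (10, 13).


k = 8 = 1000_2 (binary, LSB first: 0001)
Double-and-add from P = (10, 13):
  bit 0 = 0: acc unchanged = O
  bit 1 = 0: acc unchanged = O
  bit 2 = 0: acc unchanged = O
  bit 3 = 1: acc = O + (1, 12) = (1, 12)

8P = (1, 12)


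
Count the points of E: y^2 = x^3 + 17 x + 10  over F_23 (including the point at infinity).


For each x in F_23, count y with y^2 = x^3 + 17 x + 10 mod 23:
  x = 2: RHS = 6, y in [11, 12]  -> 2 point(s)
  x = 4: RHS = 4, y in [2, 21]  -> 2 point(s)
  x = 5: RHS = 13, y in [6, 17]  -> 2 point(s)
  x = 6: RHS = 6, y in [11, 12]  -> 2 point(s)
  x = 7: RHS = 12, y in [9, 14]  -> 2 point(s)
  x = 9: RHS = 18, y in [8, 15]  -> 2 point(s)
  x = 13: RHS = 13, y in [6, 17]  -> 2 point(s)
  x = 14: RHS = 2, y in [5, 18]  -> 2 point(s)
  x = 15: RHS = 6, y in [11, 12]  -> 2 point(s)
  x = 16: RHS = 8, y in [10, 13]  -> 2 point(s)
  x = 19: RHS = 16, y in [4, 19]  -> 2 point(s)
  x = 20: RHS = 1, y in [1, 22]  -> 2 point(s)
Affine points: 24. Add the point at infinity: total = 25.

#E(F_23) = 25
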